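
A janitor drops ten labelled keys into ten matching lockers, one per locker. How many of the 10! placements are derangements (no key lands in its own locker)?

The subfactorial !10 = [10!/e] (nearest integer).
10! = 3628800, and 3628800/e ≈ 1334960.92, so !10 = 1334961.

1334961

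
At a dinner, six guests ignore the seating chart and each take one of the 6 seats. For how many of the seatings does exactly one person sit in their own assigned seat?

Choose which one of the 6 is fixed: C(6,1) = 6.
The remaining 5 must be deranged: !5 = 44.
Total: 6 × 44 = 264.

264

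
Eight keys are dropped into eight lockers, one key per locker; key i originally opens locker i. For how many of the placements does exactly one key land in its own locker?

14832

Choose which one of the 8 is fixed: C(8,1) = 8.
The other 7 form a derangement: !7 = 1854.
Total: 8 × 1854 = 14832.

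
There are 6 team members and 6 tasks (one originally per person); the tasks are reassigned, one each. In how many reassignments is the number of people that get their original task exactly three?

Choose which 3 of the 6 are fixed: C(6,3) = 20.
The remaining 3 must be deranged: !3 = 2.
Total: 20 × 2 = 40.

40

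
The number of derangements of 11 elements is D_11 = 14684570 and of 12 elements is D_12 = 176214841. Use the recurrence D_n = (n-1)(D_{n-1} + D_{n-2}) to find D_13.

2290792932

D_13 = (13-1)·(D_12 + D_11) = 12·(176214841 + 14684570) = 12·190899411 = 2290792932.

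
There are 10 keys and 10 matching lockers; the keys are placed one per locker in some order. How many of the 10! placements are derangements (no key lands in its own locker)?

1334961

The subfactorial !10 = [10!/e] (nearest integer).
10! = 3628800, and 3628800/e ≈ 1334960.92, so !10 = 1334961.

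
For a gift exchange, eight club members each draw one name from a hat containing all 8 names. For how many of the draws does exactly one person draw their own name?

14832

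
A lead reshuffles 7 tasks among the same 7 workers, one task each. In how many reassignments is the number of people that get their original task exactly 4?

Choose which 4 of the 7 are fixed: C(7,4) = 35.
The remaining 3 must be deranged: !3 = 2.
Total: 35 × 2 = 70.

70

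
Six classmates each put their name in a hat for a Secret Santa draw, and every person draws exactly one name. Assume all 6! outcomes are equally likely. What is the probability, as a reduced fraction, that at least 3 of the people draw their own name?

Favorable outcomes: Σ_{i≥3} C(6,i)·!(6-i) = 20·2 + 15·1 + 6·0 + 1·1 = 56.
Total outcomes: 6! = 720.
Probability = 56/720 = 7/90.

7/90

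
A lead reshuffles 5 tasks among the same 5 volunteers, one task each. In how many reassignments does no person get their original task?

44

The subfactorial !5 = [5!/e] (nearest integer).
5! = 120, and 120/e ≈ 44.15, so !5 = 44.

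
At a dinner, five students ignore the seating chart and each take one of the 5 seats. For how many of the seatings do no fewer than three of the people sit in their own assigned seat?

11

Sum C(5,i)·!(5-i) for i = 3..5:
  i=3: C(5,3)·!2 = 10·1 = 10
  i=4: C(5,4)·!1 = 5·0 = 0
  i=5: C(5,5)·!0 = 1·1 = 1
Total = 11.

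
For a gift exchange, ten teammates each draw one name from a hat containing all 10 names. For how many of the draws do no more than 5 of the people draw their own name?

3626624

# with exactly i fixed is C(10,i)·!(10-i); sum over i=0..5:
  i=0: C(10,0)·!10 = 1·1334961 = 1334961
  i=1: C(10,1)·!9 = 10·133496 = 1334960
  i=2: C(10,2)·!8 = 45·14833 = 667485
  i=3: C(10,3)·!7 = 120·1854 = 222480
  i=4: C(10,4)·!6 = 210·265 = 55650
  i=5: C(10,5)·!5 = 252·44 = 11088
Total = 3626624.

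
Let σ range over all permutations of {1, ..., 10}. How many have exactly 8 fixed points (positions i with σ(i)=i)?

45

Pick the 8 fixed positions: C(10,8) = 45 ways.
The remaining 2 must be deranged: !2 = 1.
Total: 45 × 1 = 45.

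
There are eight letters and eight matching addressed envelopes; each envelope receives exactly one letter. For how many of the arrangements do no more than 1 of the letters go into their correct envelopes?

29665

Sum C(8,i)·!(8-i) for i = 0..1:
  i=0: C(8,0)·!8 = 1·14833 = 14833
  i=1: C(8,1)·!7 = 8·1854 = 14832
Total = 29665.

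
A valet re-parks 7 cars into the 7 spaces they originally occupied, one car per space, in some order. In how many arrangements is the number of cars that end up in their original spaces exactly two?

924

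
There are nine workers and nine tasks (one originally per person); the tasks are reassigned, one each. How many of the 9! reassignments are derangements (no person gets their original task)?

133496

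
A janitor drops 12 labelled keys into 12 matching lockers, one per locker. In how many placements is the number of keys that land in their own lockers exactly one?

Pick the single fixed position: C(12,1) = 12 ways.
The other 11 form a derangement: !11 = 14684570.
Total: 12 × 14684570 = 176214840.

176214840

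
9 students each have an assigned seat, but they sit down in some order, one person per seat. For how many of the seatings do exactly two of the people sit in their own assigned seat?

Pick the 2 fixed positions: C(9,2) = 36 ways.
The remaining 7 must be deranged: !7 = 1854.
Total: 36 × 1854 = 66744.

66744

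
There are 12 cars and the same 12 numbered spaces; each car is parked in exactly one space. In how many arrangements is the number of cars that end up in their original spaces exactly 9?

Choose which 9 of the 12 are fixed: C(12,9) = 220.
The other 3 form a derangement: !3 = 2.
Total: 220 × 2 = 440.

440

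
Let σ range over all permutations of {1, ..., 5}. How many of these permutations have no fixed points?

By inclusion-exclusion, !5 = Σ (-1)^k · 5!/k! for k=0..5
= 5! - 5!/1! + 5!/2! - 5!/3! + 5!/4! - 5!/5!
= 120 - 120 + 60 - 20 + 5 - 1
= 44

44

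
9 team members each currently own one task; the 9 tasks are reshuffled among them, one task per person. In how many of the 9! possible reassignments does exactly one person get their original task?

133497

Choose which one of the 9 is fixed: C(9,1) = 9.
The remaining 8 must be deranged: !8 = 14833.
Total: 9 × 14833 = 133497.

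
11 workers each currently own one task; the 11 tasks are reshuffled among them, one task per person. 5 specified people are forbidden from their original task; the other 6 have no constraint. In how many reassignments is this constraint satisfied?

25022880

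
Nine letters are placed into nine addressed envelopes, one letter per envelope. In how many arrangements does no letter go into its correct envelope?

Recurrence: !9 = 8·(!8 + !7).
!9 = 8·(14833 + 1854) = 8·16687 = 133496

133496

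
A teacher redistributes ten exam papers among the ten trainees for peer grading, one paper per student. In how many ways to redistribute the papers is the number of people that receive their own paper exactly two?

Pick the 2 fixed positions: C(10,2) = 45 ways.
The remaining 8 must be deranged: !8 = 14833.
Total: 45 × 14833 = 667485.

667485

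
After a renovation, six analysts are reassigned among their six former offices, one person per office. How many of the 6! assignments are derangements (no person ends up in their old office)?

265

!6 is the nearest integer to 6!/e.
6! = 720, and 720/e ≈ 264.87, so !6 = 265.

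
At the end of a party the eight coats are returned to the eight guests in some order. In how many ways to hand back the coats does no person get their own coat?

14833

The number of derangements of 8 is !8 = Σ_{k=0}^{8} (-1)^k·8!/k!
= 8! - 8!/1! + 8!/2! - 8!/3! + 8!/4! - 8!/5! + 8!/6! - 8!/7! + 8!/8!
= 40320 - 40320 + 20160 - 6720 + 1680 - 336 + 56 - 8 + 1
= 14833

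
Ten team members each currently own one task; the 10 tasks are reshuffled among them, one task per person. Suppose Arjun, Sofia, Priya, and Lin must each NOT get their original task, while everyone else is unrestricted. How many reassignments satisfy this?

Inclusion-exclusion on the 4 forbidden self-matches:
Σ_{j=0}^{4} (-1)^j C(4,j)(10-j)!
= C(4,0)·10! - C(4,1)·9! + C(4,2)·8! - C(4,3)·7! + C(4,4)·6!
= 3628800 - 1451520 + 241920 - 20160 + 720
= 2399760

2399760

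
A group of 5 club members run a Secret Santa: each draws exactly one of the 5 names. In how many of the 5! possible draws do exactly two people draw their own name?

Choose which 2 of the 5 are fixed: C(5,2) = 10.
The remaining 3 must be deranged: !3 = 2.
Total: 10 × 2 = 20.

20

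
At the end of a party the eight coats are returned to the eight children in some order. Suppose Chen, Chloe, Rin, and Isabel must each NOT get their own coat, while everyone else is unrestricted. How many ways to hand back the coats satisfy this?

24024

Inclusion-exclusion on the 4 forbidden self-matches:
Σ_{j=0}^{4} (-1)^j C(4,j)(8-j)!
= C(4,0)·8! - C(4,1)·7! + C(4,2)·6! - C(4,3)·5! + C(4,4)·4!
= 40320 - 20160 + 4320 - 480 + 24
= 24024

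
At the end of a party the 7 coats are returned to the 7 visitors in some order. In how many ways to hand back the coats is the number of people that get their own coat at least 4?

92

Sum C(7,i)·!(7-i) for i = 4..7:
  i=4: C(7,4)·!3 = 35·2 = 70
  i=5: C(7,5)·!2 = 21·1 = 21
  i=6: C(7,6)·!1 = 7·0 = 0
  i=7: C(7,7)·!0 = 1·1 = 1
Total = 92.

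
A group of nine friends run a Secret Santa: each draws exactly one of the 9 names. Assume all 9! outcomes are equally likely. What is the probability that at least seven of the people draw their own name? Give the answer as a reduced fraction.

37/362880

Favorable outcomes: Σ_{i≥7} C(9,i)·!(9-i) = 36·1 + 9·0 + 1·1 = 37.
Total outcomes: 9! = 362880.
Probability = 37/362880 = 37/362880.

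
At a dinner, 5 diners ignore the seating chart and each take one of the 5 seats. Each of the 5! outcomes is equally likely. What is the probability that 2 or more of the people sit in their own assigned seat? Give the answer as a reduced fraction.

31/120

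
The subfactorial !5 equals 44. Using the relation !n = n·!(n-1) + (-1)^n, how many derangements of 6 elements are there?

265

!6 = 6·44 + 1 = 265.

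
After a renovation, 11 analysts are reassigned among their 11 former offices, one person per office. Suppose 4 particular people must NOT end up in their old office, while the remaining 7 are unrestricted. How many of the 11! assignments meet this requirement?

Let A_j be the event that the j-th constrained one is fixed. By inclusion-exclusion over the 4 events:
Σ_{j=0}^{4} (-1)^j C(4,j)(11-j)!
= C(4,0)·11! - C(4,1)·10! + C(4,2)·9! - C(4,3)·8! + C(4,4)·7!
= 39916800 - 14515200 + 2177280 - 161280 + 5040
= 27422640

27422640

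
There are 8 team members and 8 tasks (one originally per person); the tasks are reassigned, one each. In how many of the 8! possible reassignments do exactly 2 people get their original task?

Choose which 2 of the 8 are fixed: C(8,2) = 28.
The other 6 form a derangement: !6 = 265.
Total: 28 × 265 = 7420.

7420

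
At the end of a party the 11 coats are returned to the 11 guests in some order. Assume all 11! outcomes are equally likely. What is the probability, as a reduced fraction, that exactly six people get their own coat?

11/21600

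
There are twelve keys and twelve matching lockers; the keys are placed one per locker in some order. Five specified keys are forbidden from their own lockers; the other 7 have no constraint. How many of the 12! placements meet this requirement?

Let A_j be the event that the j-th constrained one is fixed. By inclusion-exclusion over the 5 events:
Σ_{j=0}^{5} (-1)^j C(5,j)(12-j)!
= C(5,0)·12! - C(5,1)·11! + C(5,2)·10! - C(5,3)·9! + C(5,4)·8! - C(5,5)·7!
= 479001600 - 199584000 + 36288000 - 3628800 + 201600 - 5040
= 312273360

312273360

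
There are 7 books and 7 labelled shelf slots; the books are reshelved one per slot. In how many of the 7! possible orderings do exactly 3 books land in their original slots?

315

Choose which 3 of the 7 are fixed: C(7,3) = 35.
The other 4 form a derangement: !4 = 9.
Total: 35 × 9 = 315.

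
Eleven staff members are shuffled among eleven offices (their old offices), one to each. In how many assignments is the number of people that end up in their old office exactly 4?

611820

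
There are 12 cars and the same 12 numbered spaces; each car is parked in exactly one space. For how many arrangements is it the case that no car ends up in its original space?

176214841

Use !n = n·!(n-1) + (-1)^n.
!12 = 12·14684570 + 1 = 176214841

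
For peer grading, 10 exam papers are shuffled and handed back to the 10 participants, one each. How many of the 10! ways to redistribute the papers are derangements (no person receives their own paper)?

!10 is the nearest integer to 10!/e.
10! = 3628800, and 3628800/e ≈ 1334960.92, so !10 = 1334961.

1334961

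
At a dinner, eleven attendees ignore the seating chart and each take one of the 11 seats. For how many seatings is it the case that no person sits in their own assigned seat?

14684570

By inclusion-exclusion, !11 = Σ (-1)^k · 11!/k! for k=0..11
= 11! - 11!/1! + 11!/2! - 11!/3! + 11!/4! - 11!/5! + 11!/6! - 11!/7! + 11!/8! - 11!/9! + 11!/10! - 11!/11!
= 39916800 - 39916800 + 19958400 - 6652800 + 1663200 - 332640 + 55440 - 7920 + 990 - 110 + 11 - 1
= 14684570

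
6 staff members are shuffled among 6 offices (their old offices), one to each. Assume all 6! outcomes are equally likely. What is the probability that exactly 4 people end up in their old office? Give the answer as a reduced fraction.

1/48

Favorable outcomes: C(6,4)·!2 = 15·1 = 15.
Total outcomes: 6! = 720.
Probability = 15/720 = 1/48.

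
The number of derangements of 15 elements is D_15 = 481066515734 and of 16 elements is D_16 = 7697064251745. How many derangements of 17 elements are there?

D_17 = (17-1)·(D_16 + D_15) = 16·(7697064251745 + 481066515734) = 16·8178130767479 = 130850092279664.

130850092279664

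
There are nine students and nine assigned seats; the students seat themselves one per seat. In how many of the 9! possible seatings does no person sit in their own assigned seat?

Use !n = n·!(n-1) + (-1)^n.
!9 = 9·14833 - 1 = 133496

133496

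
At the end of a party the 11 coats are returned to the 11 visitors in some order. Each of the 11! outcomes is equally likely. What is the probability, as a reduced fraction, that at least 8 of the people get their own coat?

193/19958400

Favorable outcomes: Σ_{i≥8} C(11,i)·!(11-i) = 165·2 + 55·1 + 11·0 + 1·1 = 386.
Total outcomes: 11! = 39916800.
Probability = 386/39916800 = 193/19958400.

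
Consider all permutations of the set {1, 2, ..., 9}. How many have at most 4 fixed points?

Sum C(9,i)·!(9-i) for i = 0..4:
  i=0: C(9,0)·!9 = 1·133496 = 133496
  i=1: C(9,1)·!8 = 9·14833 = 133497
  i=2: C(9,2)·!7 = 36·1854 = 66744
  i=3: C(9,3)·!6 = 84·265 = 22260
  i=4: C(9,4)·!5 = 126·44 = 5544
Total = 361541.

361541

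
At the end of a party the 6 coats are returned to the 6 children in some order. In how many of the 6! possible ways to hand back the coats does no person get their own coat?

By inclusion-exclusion, !6 = Σ (-1)^k · 6!/k! for k=0..6
= 6! - 6!/1! + 6!/2! - 6!/3! + 6!/4! - 6!/5! + 6!/6!
= 720 - 720 + 360 - 120 + 30 - 6 + 1
= 265

265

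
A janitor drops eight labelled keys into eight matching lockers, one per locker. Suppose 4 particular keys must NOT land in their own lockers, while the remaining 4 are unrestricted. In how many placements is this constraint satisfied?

24024

Let A_j be the event that the j-th constrained one is fixed. By inclusion-exclusion over the 4 events:
Σ_{j=0}^{4} (-1)^j C(4,j)(8-j)!
= C(4,0)·8! - C(4,1)·7! + C(4,2)·6! - C(4,3)·5! + C(4,4)·4!
= 40320 - 20160 + 4320 - 480 + 24
= 24024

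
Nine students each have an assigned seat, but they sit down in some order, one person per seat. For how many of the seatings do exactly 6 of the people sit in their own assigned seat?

168

Choose which 6 of the 9 are fixed: C(9,6) = 84.
The other 3 form a derangement: !3 = 2.
Total: 84 × 2 = 168.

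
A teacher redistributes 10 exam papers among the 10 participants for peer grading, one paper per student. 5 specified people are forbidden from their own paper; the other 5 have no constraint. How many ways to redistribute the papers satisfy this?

2170680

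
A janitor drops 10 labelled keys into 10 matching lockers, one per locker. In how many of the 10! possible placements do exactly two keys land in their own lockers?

Choose which 2 of the 10 are fixed: C(10,2) = 45.
The remaining 8 must be deranged: !8 = 14833.
Total: 45 × 14833 = 667485.

667485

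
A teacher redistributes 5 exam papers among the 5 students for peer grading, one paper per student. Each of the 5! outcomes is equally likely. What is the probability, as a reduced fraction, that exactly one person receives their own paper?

3/8

Favorable outcomes: C(5,1)·!4 = 5·9 = 45.
Total outcomes: 5! = 120.
Probability = 45/120 = 3/8.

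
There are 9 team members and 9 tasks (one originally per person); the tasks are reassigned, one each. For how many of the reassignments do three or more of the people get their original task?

29143

# with exactly i fixed is C(9,i)·!(9-i); sum over i=3..9:
  i=3: C(9,3)·!6 = 84·265 = 22260
  i=4: C(9,4)·!5 = 126·44 = 5544
  i=5: C(9,5)·!4 = 126·9 = 1134
  i=6: C(9,6)·!3 = 84·2 = 168
  i=7: C(9,7)·!2 = 36·1 = 36
  i=8: C(9,8)·!1 = 9·0 = 0
  i=9: C(9,9)·!0 = 1·1 = 1
Total = 29143.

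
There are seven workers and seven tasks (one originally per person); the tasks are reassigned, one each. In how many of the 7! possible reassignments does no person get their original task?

1854

!7 = 7! · Σ_{k=0}^{7} (-1)^k/k!
= 7! - 7!/1! + 7!/2! - 7!/3! + 7!/4! - 7!/5! + 7!/6! - 7!/7!
= 5040 - 5040 + 2520 - 840 + 210 - 42 + 7 - 1
= 1854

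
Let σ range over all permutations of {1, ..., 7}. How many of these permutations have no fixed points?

1854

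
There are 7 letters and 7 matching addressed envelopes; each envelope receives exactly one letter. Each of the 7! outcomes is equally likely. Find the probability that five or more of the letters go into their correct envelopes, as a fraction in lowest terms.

11/2520

Favorable outcomes: Σ_{i≥5} C(7,i)·!(7-i) = 21·1 + 7·0 + 1·1 = 22.
Total outcomes: 7! = 5040.
Probability = 22/5040 = 11/2520.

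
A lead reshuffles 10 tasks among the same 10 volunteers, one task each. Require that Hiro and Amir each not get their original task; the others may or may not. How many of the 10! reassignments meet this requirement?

2943360

Let A_j be the event that the j-th constrained one is fixed. By inclusion-exclusion over the 2 events:
Σ_{j=0}^{2} (-1)^j C(2,j)(10-j)!
= C(2,0)·10! - C(2,1)·9! + C(2,2)·8!
= 3628800 - 725760 + 40320
= 2943360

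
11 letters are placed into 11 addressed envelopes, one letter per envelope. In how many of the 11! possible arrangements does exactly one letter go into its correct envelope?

Pick the single fixed position: C(11,1) = 11 ways.
The other 10 form a derangement: !10 = 1334961.
Total: 11 × 1334961 = 14684571.

14684571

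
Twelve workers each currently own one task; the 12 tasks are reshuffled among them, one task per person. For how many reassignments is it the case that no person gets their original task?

The subfactorial !12 = [12!/e] (nearest integer).
12! = 479001600, and 479001600/e ≈ 176214840.93, so !12 = 176214841.

176214841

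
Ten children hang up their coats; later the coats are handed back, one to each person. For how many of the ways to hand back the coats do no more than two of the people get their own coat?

3337406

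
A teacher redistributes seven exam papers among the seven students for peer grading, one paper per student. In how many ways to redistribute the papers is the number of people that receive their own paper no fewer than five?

# with exactly i fixed is C(7,i)·!(7-i); sum over i=5..7:
  i=5: C(7,5)·!2 = 21·1 = 21
  i=6: C(7,6)·!1 = 7·0 = 0
  i=7: C(7,7)·!0 = 1·1 = 1
Total = 22.

22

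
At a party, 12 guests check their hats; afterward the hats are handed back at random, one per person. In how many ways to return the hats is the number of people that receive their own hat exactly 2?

88107426

Pick the 2 fixed positions: C(12,2) = 66 ways.
The remaining 10 must be deranged: !10 = 1334961.
Total: 66 × 1334961 = 88107426.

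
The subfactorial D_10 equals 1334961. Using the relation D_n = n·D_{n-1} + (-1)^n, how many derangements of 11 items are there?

D_11 = 11·1334961 - 1 = 14684570.

14684570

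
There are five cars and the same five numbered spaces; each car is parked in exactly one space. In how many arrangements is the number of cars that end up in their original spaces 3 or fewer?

119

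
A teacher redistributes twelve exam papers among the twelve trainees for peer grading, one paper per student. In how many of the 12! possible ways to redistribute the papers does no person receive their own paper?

176214841

The subfactorial !12 = [12!/e] (nearest integer).
12! = 479001600, and 479001600/e ≈ 176214840.93, so !12 = 176214841.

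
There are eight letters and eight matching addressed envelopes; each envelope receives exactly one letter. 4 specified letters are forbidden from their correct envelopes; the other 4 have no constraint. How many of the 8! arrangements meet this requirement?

Let A_j be the event that the j-th constrained one is fixed. By inclusion-exclusion over the 4 events:
Σ_{j=0}^{4} (-1)^j C(4,j)(8-j)!
= C(4,0)·8! - C(4,1)·7! + C(4,2)·6! - C(4,3)·5! + C(4,4)·4!
= 40320 - 20160 + 4320 - 480 + 24
= 24024

24024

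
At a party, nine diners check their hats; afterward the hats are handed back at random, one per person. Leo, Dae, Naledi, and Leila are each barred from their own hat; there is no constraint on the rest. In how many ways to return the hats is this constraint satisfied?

Inclusion-exclusion on the 4 forbidden self-matches:
Σ_{j=0}^{4} (-1)^j C(4,j)(9-j)!
= C(4,0)·9! - C(4,1)·8! + C(4,2)·7! - C(4,3)·6! + C(4,4)·5!
= 362880 - 161280 + 30240 - 2880 + 120
= 229080

229080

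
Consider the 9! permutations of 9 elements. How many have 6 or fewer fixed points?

362843

Sum C(9,i)·!(9-i) for i = 0..6:
  i=0: C(9,0)·!9 = 1·133496 = 133496
  i=1: C(9,1)·!8 = 9·14833 = 133497
  i=2: C(9,2)·!7 = 36·1854 = 66744
  i=3: C(9,3)·!6 = 84·265 = 22260
  i=4: C(9,4)·!5 = 126·44 = 5544
  i=5: C(9,5)·!4 = 126·9 = 1134
  i=6: C(9,6)·!3 = 84·2 = 168
Total = 362843.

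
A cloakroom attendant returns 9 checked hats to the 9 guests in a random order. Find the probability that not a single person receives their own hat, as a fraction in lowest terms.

Favorable outcomes: !9 = 133496.
Total outcomes: 9! = 362880.
Probability = 133496/362880 = 16687/45360.

16687/45360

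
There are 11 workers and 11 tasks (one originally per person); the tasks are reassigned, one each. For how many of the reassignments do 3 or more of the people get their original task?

3205379

Sum C(11,i)·!(11-i) for i = 3..11:
  i=3: C(11,3)·!8 = 165·14833 = 2447445
  i=4: C(11,4)·!7 = 330·1854 = 611820
  i=5: C(11,5)·!6 = 462·265 = 122430
  i=6: C(11,6)·!5 = 462·44 = 20328
  i=7: C(11,7)·!4 = 330·9 = 2970
  i=8: C(11,8)·!3 = 165·2 = 330
  i=9: C(11,9)·!2 = 55·1 = 55
  i=10: C(11,10)·!1 = 11·0 = 0
  i=11: C(11,11)·!0 = 1·1 = 1
Total = 3205379.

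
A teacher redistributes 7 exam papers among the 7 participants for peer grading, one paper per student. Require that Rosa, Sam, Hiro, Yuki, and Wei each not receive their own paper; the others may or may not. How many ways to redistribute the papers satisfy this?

2428

Inclusion-exclusion on the 5 forbidden self-matches:
Σ_{j=0}^{5} (-1)^j C(5,j)(7-j)!
= C(5,0)·7! - C(5,1)·6! + C(5,2)·5! - C(5,3)·4! + C(5,4)·3! - C(5,5)·2!
= 5040 - 3600 + 1200 - 240 + 30 - 2
= 2428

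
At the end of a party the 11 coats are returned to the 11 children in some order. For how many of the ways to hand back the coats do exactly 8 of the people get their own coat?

Choose which 8 of the 11 are fixed: C(11,8) = 165.
The remaining 3 must be deranged: !3 = 2.
Total: 165 × 2 = 330.

330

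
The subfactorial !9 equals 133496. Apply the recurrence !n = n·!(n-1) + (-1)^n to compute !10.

!10 = 10·133496 + 1 = 1334961.

1334961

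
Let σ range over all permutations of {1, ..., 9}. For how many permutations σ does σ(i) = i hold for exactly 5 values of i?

1134

Pick the 5 fixed positions: C(9,5) = 126 ways.
The other 4 form a derangement: !4 = 9.
Total: 126 × 9 = 1134.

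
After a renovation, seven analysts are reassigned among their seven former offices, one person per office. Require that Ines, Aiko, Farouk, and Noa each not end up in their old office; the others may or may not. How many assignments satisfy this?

Inclusion-exclusion on the 4 forbidden self-matches:
Σ_{j=0}^{4} (-1)^j C(4,j)(7-j)!
= C(4,0)·7! - C(4,1)·6! + C(4,2)·5! - C(4,3)·4! + C(4,4)·3!
= 5040 - 2880 + 720 - 96 + 6
= 2790

2790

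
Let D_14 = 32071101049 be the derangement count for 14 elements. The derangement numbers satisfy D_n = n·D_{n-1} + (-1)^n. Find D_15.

D_15 = 15·32071101049 - 1 = 481066515734.

481066515734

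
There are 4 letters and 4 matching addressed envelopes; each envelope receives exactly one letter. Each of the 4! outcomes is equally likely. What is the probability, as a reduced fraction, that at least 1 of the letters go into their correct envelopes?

5/8

Favorable outcomes: Σ_{i≥1} C(4,i)·!(4-i) = 4·2 + 6·1 + 4·0 + 1·1 = 15.
Total outcomes: 4! = 24.
Probability = 15/24 = 5/8.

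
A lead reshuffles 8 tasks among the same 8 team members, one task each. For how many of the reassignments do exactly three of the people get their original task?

Choose which 3 of the 8 are fixed: C(8,3) = 56.
The other 5 form a derangement: !5 = 44.
Total: 56 × 44 = 2464.

2464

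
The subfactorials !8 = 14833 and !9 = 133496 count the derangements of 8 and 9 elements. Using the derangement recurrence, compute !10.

!10 = (10-1)·(!9 + !8) = 9·(133496 + 14833) = 9·148329 = 1334961.

1334961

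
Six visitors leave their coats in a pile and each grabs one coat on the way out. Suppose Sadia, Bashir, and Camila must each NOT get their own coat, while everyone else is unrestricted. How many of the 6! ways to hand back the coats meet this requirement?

426

Inclusion-exclusion on the 3 forbidden self-matches:
Σ_{j=0}^{3} (-1)^j C(3,j)(6-j)!
= C(3,0)·6! - C(3,1)·5! + C(3,2)·4! - C(3,3)·3!
= 720 - 360 + 72 - 6
= 426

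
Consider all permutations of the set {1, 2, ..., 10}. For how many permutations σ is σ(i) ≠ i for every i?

!10 = 10! · Σ_{k=0}^{10} (-1)^k/k!
= 10! - 10!/1! + 10!/2! - 10!/3! + 10!/4! - 10!/5! + 10!/6! - 10!/7! + 10!/8! - 10!/9! + 10!/10!
= 3628800 - 3628800 + 1814400 - 604800 + 151200 - 30240 + 5040 - 720 + 90 - 10 + 1
= 1334961

1334961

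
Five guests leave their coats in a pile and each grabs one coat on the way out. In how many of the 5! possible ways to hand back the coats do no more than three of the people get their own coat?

# with exactly i fixed is C(5,i)·!(5-i); sum over i=0..3:
  i=0: C(5,0)·!5 = 1·44 = 44
  i=1: C(5,1)·!4 = 5·9 = 45
  i=2: C(5,2)·!3 = 10·2 = 20
  i=3: C(5,3)·!2 = 10·1 = 10
Total = 119.

119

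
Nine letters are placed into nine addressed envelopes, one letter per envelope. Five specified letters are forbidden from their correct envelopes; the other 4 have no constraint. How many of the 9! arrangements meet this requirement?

205056

Let A_j be the event that the j-th constrained one is fixed. By inclusion-exclusion over the 5 events:
Σ_{j=0}^{5} (-1)^j C(5,j)(9-j)!
= C(5,0)·9! - C(5,1)·8! + C(5,2)·7! - C(5,3)·6! + C(5,4)·5! - C(5,5)·4!
= 362880 - 201600 + 50400 - 7200 + 600 - 24
= 205056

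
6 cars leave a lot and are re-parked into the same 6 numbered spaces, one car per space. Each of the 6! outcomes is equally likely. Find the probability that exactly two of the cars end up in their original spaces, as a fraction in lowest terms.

Favorable outcomes: C(6,2)·!4 = 15·9 = 135.
Total outcomes: 6! = 720.
Probability = 135/720 = 3/16.

3/16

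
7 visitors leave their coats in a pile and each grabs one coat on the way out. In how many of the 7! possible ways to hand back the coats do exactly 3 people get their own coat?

315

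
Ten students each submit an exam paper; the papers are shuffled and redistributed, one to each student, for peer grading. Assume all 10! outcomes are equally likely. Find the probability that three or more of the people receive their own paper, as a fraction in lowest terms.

145697/1814400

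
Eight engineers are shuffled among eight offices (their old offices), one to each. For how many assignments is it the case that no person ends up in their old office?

14833

Use !n = n·!(n-1) + (-1)^n.
!8 = 8·1854 + 1 = 14833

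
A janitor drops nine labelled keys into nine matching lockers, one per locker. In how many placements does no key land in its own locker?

By inclusion-exclusion, !9 = Σ (-1)^k · 9!/k! for k=0..9
= 9! - 9!/1! + 9!/2! - 9!/3! + 9!/4! - 9!/5! + 9!/6! - 9!/7! + 9!/8! - 9!/9!
= 362880 - 362880 + 181440 - 60480 + 15120 - 3024 + 504 - 72 + 9 - 1
= 133496

133496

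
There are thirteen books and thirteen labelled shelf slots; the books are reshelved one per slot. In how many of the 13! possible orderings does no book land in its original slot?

Recurrence: !13 = 13·!12 + (-1)^13.
!13 = 13·176214841 - 1 = 2290792932

2290792932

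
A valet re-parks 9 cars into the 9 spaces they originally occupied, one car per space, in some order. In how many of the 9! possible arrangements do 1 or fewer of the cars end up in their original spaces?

266993

# with exactly i fixed is C(9,i)·!(9-i); sum over i=0..1:
  i=0: C(9,0)·!9 = 1·133496 = 133496
  i=1: C(9,1)·!8 = 9·14833 = 133497
Total = 266993.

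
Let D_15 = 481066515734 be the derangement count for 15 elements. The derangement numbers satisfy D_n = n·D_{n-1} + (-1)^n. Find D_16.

7697064251745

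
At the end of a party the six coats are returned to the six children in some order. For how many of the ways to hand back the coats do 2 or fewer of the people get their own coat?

# with exactly i fixed is C(6,i)·!(6-i); sum over i=0..2:
  i=0: C(6,0)·!6 = 1·265 = 265
  i=1: C(6,1)·!5 = 6·44 = 264
  i=2: C(6,2)·!4 = 15·9 = 135
Total = 664.

664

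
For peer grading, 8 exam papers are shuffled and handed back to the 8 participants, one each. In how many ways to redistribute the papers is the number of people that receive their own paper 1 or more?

25487

# with exactly i fixed is C(8,i)·!(8-i); sum over i=1..8:
  i=1: C(8,1)·!7 = 8·1854 = 14832
  i=2: C(8,2)·!6 = 28·265 = 7420
  i=3: C(8,3)·!5 = 56·44 = 2464
  i=4: C(8,4)·!4 = 70·9 = 630
  i=5: C(8,5)·!3 = 56·2 = 112
  i=6: C(8,6)·!2 = 28·1 = 28
  i=7: C(8,7)·!1 = 8·0 = 0
  i=8: C(8,8)·!0 = 1·1 = 1
Total = 25487.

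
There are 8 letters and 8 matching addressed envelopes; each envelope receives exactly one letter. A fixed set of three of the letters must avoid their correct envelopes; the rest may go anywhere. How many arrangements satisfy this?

Inclusion-exclusion on the 3 forbidden self-matches:
Σ_{j=0}^{3} (-1)^j C(3,j)(8-j)!
= C(3,0)·8! - C(3,1)·7! + C(3,2)·6! - C(3,3)·5!
= 40320 - 15120 + 2160 - 120
= 27240

27240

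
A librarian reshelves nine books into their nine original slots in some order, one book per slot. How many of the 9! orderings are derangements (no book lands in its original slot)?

!9 is the nearest integer to 9!/e.
9! = 362880, and 362880/e ≈ 133496.09, so !9 = 133496.

133496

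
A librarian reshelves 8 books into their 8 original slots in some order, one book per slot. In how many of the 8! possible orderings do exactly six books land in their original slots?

28

Choose which 6 of the 8 are fixed: C(8,6) = 28.
The other 2 form a derangement: !2 = 1.
Total: 28 × 1 = 28.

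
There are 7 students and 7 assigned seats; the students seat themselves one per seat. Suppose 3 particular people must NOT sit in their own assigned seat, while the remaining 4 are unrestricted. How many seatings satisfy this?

3216

Inclusion-exclusion on the 3 forbidden self-matches:
Σ_{j=0}^{3} (-1)^j C(3,j)(7-j)!
= C(3,0)·7! - C(3,1)·6! + C(3,2)·5! - C(3,3)·4!
= 5040 - 2160 + 360 - 24
= 3216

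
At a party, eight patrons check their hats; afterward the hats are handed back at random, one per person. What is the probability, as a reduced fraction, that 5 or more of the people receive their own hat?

Favorable outcomes: Σ_{i≥5} C(8,i)·!(8-i) = 56·2 + 28·1 + 8·0 + 1·1 = 141.
Total outcomes: 8! = 40320.
Probability = 141/40320 = 47/13440.

47/13440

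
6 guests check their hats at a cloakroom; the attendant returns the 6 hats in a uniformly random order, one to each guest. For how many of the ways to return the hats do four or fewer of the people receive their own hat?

# with exactly i fixed is C(6,i)·!(6-i); sum over i=0..4:
  i=0: C(6,0)·!6 = 1·265 = 265
  i=1: C(6,1)·!5 = 6·44 = 264
  i=2: C(6,2)·!4 = 15·9 = 135
  i=3: C(6,3)·!3 = 20·2 = 40
  i=4: C(6,4)·!2 = 15·1 = 15
Total = 719.

719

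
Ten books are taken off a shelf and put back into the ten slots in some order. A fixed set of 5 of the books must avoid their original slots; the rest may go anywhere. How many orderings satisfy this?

2170680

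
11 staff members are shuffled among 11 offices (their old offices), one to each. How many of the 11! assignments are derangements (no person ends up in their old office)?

14684570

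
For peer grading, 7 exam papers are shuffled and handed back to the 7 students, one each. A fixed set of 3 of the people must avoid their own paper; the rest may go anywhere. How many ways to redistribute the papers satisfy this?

3216

Inclusion-exclusion on the 3 forbidden self-matches:
Σ_{j=0}^{3} (-1)^j C(3,j)(7-j)!
= C(3,0)·7! - C(3,1)·6! + C(3,2)·5! - C(3,3)·4!
= 5040 - 2160 + 360 - 24
= 3216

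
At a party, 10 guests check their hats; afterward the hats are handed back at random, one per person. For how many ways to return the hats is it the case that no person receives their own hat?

1334961

The subfactorial !10 = [10!/e] (nearest integer).
10! = 3628800, and 3628800/e ≈ 1334960.92, so !10 = 1334961.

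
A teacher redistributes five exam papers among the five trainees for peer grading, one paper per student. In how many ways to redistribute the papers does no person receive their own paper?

!5 = 5! · Σ_{k=0}^{5} (-1)^k/k!
= 5! - 5!/1! + 5!/2! - 5!/3! + 5!/4! - 5!/5!
= 120 - 120 + 60 - 20 + 5 - 1
= 44

44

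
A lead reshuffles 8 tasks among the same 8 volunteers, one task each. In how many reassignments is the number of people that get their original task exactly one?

14832

Pick the single fixed position: C(8,1) = 8 ways.
The other 7 form a derangement: !7 = 1854.
Total: 8 × 1854 = 14832.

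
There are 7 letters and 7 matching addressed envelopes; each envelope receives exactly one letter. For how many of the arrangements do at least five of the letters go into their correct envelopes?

22

# with exactly i fixed is C(7,i)·!(7-i); sum over i=5..7:
  i=5: C(7,5)·!2 = 21·1 = 21
  i=6: C(7,6)·!1 = 7·0 = 0
  i=7: C(7,7)·!0 = 1·1 = 1
Total = 22.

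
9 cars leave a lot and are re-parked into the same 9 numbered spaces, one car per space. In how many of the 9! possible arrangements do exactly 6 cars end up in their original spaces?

Choose which 6 of the 9 are fixed: C(9,6) = 84.
The remaining 3 must be deranged: !3 = 2.
Total: 84 × 2 = 168.

168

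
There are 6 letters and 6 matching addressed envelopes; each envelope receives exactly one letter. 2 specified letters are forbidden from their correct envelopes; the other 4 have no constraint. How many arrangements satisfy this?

Inclusion-exclusion on the 2 forbidden self-matches:
Σ_{j=0}^{2} (-1)^j C(2,j)(6-j)!
= C(2,0)·6! - C(2,1)·5! + C(2,2)·4!
= 720 - 240 + 24
= 504

504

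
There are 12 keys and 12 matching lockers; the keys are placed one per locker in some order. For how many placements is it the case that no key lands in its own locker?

176214841

The number of derangements of 12 is !12 = Σ_{k=0}^{12} (-1)^k·12!/k!
= 12! - 12!/1! + 12!/2! - 12!/3! + 12!/4! - 12!/5! + 12!/6! - 12!/7! + 12!/8! - 12!/9! + 12!/10! - 12!/11! + 12!/12!
= 479001600 - 479001600 + 239500800 - 79833600 + 19958400 - 3991680 + 665280 - 95040 + 11880 - 1320 + 132 - 12 + 1
= 176214841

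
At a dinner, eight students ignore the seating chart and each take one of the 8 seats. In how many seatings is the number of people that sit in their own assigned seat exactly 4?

630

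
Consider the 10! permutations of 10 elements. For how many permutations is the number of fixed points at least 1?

2293839

# with exactly i fixed is C(10,i)·!(10-i); sum over i=1..10:
  i=1: C(10,1)·!9 = 10·133496 = 1334960
  i=2: C(10,2)·!8 = 45·14833 = 667485
  i=3: C(10,3)·!7 = 120·1854 = 222480
  i=4: C(10,4)·!6 = 210·265 = 55650
  i=5: C(10,5)·!5 = 252·44 = 11088
  i=6: C(10,6)·!4 = 210·9 = 1890
  i=7: C(10,7)·!3 = 120·2 = 240
  i=8: C(10,8)·!2 = 45·1 = 45
  i=9: C(10,9)·!1 = 10·0 = 0
  i=10: C(10,10)·!0 = 1·1 = 1
Total = 2293839.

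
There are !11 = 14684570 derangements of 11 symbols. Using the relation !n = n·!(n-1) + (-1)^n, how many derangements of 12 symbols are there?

176214841

!12 = 12·14684570 + 1 = 176214841.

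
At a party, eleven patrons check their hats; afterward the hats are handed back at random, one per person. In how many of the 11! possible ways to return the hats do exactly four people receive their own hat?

611820

Pick the 4 fixed positions: C(11,4) = 330 ways.
The other 7 form a derangement: !7 = 1854.
Total: 330 × 1854 = 611820.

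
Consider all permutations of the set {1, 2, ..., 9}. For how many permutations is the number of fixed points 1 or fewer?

266993

Sum C(9,i)·!(9-i) for i = 0..1:
  i=0: C(9,0)·!9 = 1·133496 = 133496
  i=1: C(9,1)·!8 = 9·14833 = 133497
Total = 266993.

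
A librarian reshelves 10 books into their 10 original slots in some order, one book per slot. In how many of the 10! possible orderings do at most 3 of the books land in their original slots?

3559886

# with exactly i fixed is C(10,i)·!(10-i); sum over i=0..3:
  i=0: C(10,0)·!10 = 1·1334961 = 1334961
  i=1: C(10,1)·!9 = 10·133496 = 1334960
  i=2: C(10,2)·!8 = 45·14833 = 667485
  i=3: C(10,3)·!7 = 120·1854 = 222480
Total = 3559886.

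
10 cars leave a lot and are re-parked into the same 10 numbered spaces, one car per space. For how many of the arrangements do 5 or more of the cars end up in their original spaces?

13264

Sum C(10,i)·!(10-i) for i = 5..10:
  i=5: C(10,5)·!5 = 252·44 = 11088
  i=6: C(10,6)·!4 = 210·9 = 1890
  i=7: C(10,7)·!3 = 120·2 = 240
  i=8: C(10,8)·!2 = 45·1 = 45
  i=9: C(10,9)·!1 = 10·0 = 0
  i=10: C(10,10)·!0 = 1·1 = 1
Total = 13264.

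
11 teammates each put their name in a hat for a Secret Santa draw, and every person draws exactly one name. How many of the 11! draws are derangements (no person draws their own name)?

14684570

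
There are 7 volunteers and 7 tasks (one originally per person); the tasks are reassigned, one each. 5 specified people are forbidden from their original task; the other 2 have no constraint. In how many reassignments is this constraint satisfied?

2428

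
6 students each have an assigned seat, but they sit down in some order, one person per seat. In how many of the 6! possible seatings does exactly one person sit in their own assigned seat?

264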